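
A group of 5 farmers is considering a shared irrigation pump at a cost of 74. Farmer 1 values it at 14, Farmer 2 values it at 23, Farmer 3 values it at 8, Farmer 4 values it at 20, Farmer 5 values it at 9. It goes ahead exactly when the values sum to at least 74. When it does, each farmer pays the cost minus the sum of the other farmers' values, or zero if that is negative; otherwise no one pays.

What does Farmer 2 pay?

Total value 74 ≥ cost 74, so the project is built.
The other farmers' values sum to 51.
Cost minus that sum is 74 - 51 = 23.

23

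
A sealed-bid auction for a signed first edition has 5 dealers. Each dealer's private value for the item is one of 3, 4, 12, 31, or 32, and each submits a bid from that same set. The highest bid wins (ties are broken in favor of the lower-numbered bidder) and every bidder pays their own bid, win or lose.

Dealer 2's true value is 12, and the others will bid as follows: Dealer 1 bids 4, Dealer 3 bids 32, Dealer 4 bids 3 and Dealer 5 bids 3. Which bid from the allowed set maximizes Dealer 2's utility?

3

Bid 3: loses but pays 3, utility -3.
Bid 4: loses but pays 4, utility -4.
Bid 12: loses but pays 12, utility -12.
Bid 31: loses but pays 31, utility -31.
Bid 32: wins, pays 32, utility 12 - 32 = -20.
The best choice is 3 with utility -3.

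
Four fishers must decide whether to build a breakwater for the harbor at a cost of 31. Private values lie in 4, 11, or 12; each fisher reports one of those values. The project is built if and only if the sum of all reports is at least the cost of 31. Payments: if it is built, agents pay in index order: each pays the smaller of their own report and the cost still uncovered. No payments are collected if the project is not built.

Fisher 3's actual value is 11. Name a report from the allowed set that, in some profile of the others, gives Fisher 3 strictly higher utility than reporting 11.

Suppose Fisher 1 reports 4, Fisher 2 reports 11 and Fisher 4 reports 12.
Report 11: project built, pays 11, utility 11 - 11 = 0.
Report 4: project built, pays 4, utility 11 - 4 = 7.
So reporting 4 beats truth here (7 > 0).

4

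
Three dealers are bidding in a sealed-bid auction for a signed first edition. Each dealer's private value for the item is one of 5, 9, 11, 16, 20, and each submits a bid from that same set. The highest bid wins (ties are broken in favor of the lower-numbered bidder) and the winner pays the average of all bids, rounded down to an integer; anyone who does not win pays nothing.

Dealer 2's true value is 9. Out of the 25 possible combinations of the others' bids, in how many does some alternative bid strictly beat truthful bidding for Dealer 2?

Others bid (9, 5): truth gives 0; bid 11 gives 1 > 0. Violating.
Others bid (5, 5): truth gives 3; no alternative beats it.
Others bid (5, 9): truth gives 2; no alternative beats it.
(Checking all 25 profiles: 1 has a profitable deviation, 24 do not.)

1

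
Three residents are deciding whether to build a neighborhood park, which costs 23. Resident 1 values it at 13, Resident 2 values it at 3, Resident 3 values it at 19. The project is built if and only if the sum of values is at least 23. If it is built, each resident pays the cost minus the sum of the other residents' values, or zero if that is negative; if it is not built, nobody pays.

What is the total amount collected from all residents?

Total value 35 ≥ cost 23, so it is built.
Resident 1: others sum to 22; max(0, 23 - 22) = 1.
Resident 2: others sum to 32; max(0, 23 - 32) = 0.
Resident 3: others sum to 16; max(0, 23 - 16) = 7.
Total collected = 1 + 0 + 7 = 8.

8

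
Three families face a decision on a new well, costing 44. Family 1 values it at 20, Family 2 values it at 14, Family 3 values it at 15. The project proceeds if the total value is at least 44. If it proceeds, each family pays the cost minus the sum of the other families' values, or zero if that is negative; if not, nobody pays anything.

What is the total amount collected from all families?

34

Total value 49 ≥ cost 44, so it is built.
Family 1: others sum to 29; max(0, 44 - 29) = 15.
Family 2: others sum to 35; max(0, 44 - 35) = 9.
Family 3: others sum to 34; max(0, 44 - 34) = 10.
Total collected = 15 + 9 + 10 = 34.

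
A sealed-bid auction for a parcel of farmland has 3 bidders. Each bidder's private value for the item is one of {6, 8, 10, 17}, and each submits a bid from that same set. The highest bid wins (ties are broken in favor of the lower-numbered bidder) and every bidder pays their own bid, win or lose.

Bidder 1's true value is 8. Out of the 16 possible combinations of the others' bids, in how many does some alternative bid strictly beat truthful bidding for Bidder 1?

Others bid (6, 6): truth gives 0; bid 6 gives 2 > 0. Violating.
Others bid (6, 10): truth gives -8; bid 10 gives -2 > -8. Violating.
Others bid (6, 17): truth gives -8; bid 6 gives -6 > -8. Violating.
Others bid (8, 10): truth gives -8; bid 10 gives -2 > -8. Violating.
Others bid (6, 8): truth gives 0; no alternative beats it.
Others bid (8, 6): truth gives 0; no alternative beats it.
(Checking all 16 profiles: 13 have a profitable deviation, 3 do not.)

13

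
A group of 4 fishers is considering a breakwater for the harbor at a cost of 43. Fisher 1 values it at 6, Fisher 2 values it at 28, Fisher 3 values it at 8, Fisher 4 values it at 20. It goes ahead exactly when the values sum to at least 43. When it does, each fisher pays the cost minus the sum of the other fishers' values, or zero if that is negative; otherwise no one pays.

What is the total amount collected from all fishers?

10

Total value 62 ≥ cost 43, so it is built.
Fisher 1: others sum to 56; max(0, 43 - 56) = 0.
Fisher 2: others sum to 34; max(0, 43 - 34) = 9.
Fisher 3: others sum to 54; max(0, 43 - 54) = 0.
Fisher 4: others sum to 42; max(0, 43 - 42) = 1.
Total collected = 0 + 9 + 0 + 1 = 10.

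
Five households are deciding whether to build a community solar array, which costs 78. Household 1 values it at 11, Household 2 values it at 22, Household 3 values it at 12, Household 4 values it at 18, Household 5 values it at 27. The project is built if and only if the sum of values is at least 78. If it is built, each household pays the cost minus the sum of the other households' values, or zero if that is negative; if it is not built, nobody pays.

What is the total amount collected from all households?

31

Total value 90 ≥ cost 78, so it is built.
Household 1: others sum to 79; max(0, 78 - 79) = 0.
Household 2: others sum to 68; max(0, 78 - 68) = 10.
Household 3: others sum to 78; max(0, 78 - 78) = 0.
Household 4: others sum to 72; max(0, 78 - 72) = 6.
Household 5: others sum to 63; max(0, 78 - 63) = 15.
Total collected = 0 + 10 + 0 + 6 + 15 = 31.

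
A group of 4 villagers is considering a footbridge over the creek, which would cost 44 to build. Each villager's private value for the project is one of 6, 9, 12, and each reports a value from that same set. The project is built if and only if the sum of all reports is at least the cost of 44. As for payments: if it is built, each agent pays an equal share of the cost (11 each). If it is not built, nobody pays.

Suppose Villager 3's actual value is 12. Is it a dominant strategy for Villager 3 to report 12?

Check each profile of the others' reports and compare truth against every alternative report.
Others report (9, 12, 12): truth gives 1, best alternative gives 0.
Others report (12, 9, 12): truth gives 1, best alternative gives 0.
Others report (12, 12, 9): truth gives 1, best alternative gives 0.
Others report (12, 12, 12): truth gives 1, best alternative gives 1.
Others report (6, 6, 6): truth gives 0, best alternative gives 0.
Others report (6, 6, 9): truth gives 0, best alternative gives 0.
(Remaining 21 profiles checked similarly; truth is weakly best in each.)
In every case the truthful report is at least as good as any alternative, so it is a dominant strategy.

Yes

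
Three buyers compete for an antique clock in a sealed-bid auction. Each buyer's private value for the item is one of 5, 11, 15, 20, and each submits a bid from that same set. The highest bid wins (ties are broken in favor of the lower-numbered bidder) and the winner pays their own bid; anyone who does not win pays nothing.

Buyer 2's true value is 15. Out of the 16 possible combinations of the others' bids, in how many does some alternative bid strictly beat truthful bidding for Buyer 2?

Others bid (5, 5): truth gives 0; bid 11 gives 4 > 0. Violating.
Others bid (5, 11): truth gives 0; bid 11 gives 4 > 0. Violating.
Others bid (5, 15): truth gives 0; no alternative beats it.
Others bid (5, 20): truth gives 0; no alternative beats it.
(Checking all 16 profiles: 2 have a profitable deviation, 14 do not.)

2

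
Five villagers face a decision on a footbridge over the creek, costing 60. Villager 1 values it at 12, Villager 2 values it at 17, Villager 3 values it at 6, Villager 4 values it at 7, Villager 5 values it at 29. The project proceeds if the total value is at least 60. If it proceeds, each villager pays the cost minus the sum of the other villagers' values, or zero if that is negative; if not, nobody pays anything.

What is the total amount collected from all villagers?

25

Total value 71 ≥ cost 60, so it is built.
Villager 1: others sum to 59; max(0, 60 - 59) = 1.
Villager 2: others sum to 54; max(0, 60 - 54) = 6.
Villager 3: others sum to 65; max(0, 60 - 65) = 0.
Villager 4: others sum to 64; max(0, 60 - 64) = 0.
Villager 5: others sum to 42; max(0, 60 - 42) = 18.
Total collected = 1 + 6 + 0 + 0 + 18 = 25.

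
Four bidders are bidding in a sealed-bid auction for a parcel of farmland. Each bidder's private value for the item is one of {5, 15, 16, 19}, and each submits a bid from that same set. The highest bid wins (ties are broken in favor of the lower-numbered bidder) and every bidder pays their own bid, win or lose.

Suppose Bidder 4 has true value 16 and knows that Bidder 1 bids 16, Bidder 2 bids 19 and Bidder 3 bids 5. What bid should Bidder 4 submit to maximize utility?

5

Bid 5: loses but pays 5, utility -5.
Bid 15: loses but pays 15, utility -15.
Bid 16: loses but pays 16, utility -16.
Bid 19: loses but pays 19, utility -19.
The best choice is 5 with utility -5.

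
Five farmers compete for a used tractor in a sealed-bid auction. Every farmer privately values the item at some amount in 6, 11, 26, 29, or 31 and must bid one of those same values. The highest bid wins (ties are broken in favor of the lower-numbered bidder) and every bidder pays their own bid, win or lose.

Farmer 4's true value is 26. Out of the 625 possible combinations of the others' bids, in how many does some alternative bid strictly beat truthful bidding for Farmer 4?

Others bid (6, 6, 6, 6): truth gives 0; bid 11 gives 15 > 0. Violating.
Others bid (6, 6, 6, 11): truth gives 0; bid 11 gives 15 > 0. Violating.
Others bid (6, 6, 6, 29): truth gives -26; bid 29 gives -3 > -26. Violating.
Others bid (6, 6, 6, 31): truth gives -26; bid 31 gives -5 > -26. Violating.
Others bid (6, 6, 6, 26): truth gives 0; no alternative beats it.
Others bid (6, 6, 11, 6): truth gives 0; no alternative beats it.
(Checking all 625 profiles: 603 have a profitable deviation, 22 do not.)

603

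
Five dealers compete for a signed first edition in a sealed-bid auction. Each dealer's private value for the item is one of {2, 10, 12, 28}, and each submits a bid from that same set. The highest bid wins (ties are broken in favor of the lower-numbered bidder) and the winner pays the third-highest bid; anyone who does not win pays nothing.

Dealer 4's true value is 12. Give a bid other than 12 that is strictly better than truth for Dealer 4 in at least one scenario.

28

Suppose Dealer 1 bids 2, Dealer 2 bids 2, Dealer 3 bids 2 and Dealer 5 bids 28.
Bid 12: loses, pays 0, utility 0.
Bid 28: wins, pays 2, utility 12 - 2 = 10.
So bidding 28 beats truth here (10 > 0).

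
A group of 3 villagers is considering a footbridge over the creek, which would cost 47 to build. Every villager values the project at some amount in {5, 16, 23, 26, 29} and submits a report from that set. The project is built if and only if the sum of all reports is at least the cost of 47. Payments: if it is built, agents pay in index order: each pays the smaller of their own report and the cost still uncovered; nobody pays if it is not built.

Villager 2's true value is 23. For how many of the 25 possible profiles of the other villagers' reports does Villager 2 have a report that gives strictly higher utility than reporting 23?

20

Others report (5, 26): truth gives 0; report 16 gives 7 > 0. Violating.
Others report (5, 29): truth gives 0; report 16 gives 7 > 0. Violating.
Others report (16, 16): truth gives 0; report 16 gives 7 > 0. Violating.
Others report (16, 23): truth gives 0; report 16 gives 7 > 0. Violating.
Others report (5, 5): truth gives 0; no alternative beats it.
Others report (5, 16): truth gives 0; no alternative beats it.
(Checking all 25 profiles: 20 have a profitable deviation, 5 do not.)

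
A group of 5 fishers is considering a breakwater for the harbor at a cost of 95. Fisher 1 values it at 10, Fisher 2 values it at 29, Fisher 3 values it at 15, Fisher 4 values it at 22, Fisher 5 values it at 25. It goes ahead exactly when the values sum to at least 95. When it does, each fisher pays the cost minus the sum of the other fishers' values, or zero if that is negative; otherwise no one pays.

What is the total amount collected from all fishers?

71

Total value 101 ≥ cost 95, so it is built.
Fisher 1: others sum to 91; max(0, 95 - 91) = 4.
Fisher 2: others sum to 72; max(0, 95 - 72) = 23.
Fisher 3: others sum to 86; max(0, 95 - 86) = 9.
Fisher 4: others sum to 79; max(0, 95 - 79) = 16.
Fisher 5: others sum to 76; max(0, 95 - 76) = 19.
Total collected = 4 + 23 + 9 + 16 + 19 = 71.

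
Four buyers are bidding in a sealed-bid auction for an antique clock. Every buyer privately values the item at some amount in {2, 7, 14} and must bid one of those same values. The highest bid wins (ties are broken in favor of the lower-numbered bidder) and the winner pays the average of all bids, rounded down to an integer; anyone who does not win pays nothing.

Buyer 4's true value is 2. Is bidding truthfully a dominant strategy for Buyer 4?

Check each profile of the others' bids and compare truth against every alternative bid.
Others bid (2, 2, 2): truth gives 0, best alternative gives -1.
Others bid (2, 2, 7): truth gives 0, best alternative gives 0.
Others bid (2, 2, 14): truth gives 0, best alternative gives 0.
Others bid (2, 7, 2): truth gives 0, best alternative gives 0.
Others bid (2, 7, 7): truth gives 0, best alternative gives 0.
Others bid (2, 7, 14): truth gives 0, best alternative gives 0.
(Remaining 21 profiles checked similarly; truth is weakly best in each.)
In every case the truthful bid is at least as good as any alternative, so it is a dominant strategy.

Yes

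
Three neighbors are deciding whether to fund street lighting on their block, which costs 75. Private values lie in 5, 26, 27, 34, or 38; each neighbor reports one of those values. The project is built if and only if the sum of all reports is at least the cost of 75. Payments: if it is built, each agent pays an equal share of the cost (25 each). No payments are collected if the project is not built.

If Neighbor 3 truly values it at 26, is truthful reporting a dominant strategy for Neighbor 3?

Consider the case where Neighbor 1 reports 5 and Neighbor 2 reports 34.
Truthful report 26: project not built, utility 0.
Report 38 instead: project built, pays 25, utility 26 - 25 = 1.
Since 1 > 0, reporting 38 is strictly better here, so truthful reporting is not dominant.

No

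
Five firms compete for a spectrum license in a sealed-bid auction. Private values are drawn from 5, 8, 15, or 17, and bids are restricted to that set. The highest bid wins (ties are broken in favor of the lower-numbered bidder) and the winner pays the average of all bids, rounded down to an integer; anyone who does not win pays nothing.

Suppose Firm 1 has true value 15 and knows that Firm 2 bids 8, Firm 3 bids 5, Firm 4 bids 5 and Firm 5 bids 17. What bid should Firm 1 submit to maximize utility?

17

Bid 5: loses, pays 0, utility 0.
Bid 8: loses, pays 0, utility 0.
Bid 15: loses, pays 0, utility 0.
Bid 17: wins, pays 10, utility 15 - 10 = 5.
The best choice is 17 with utility 5.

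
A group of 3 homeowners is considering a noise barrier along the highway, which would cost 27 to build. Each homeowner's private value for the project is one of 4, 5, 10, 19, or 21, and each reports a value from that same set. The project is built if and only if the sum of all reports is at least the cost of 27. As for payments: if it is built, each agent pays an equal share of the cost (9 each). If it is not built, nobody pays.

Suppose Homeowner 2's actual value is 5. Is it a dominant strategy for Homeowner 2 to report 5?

Check each profile of the others' reports and compare truth against every alternative report.
Others report (4, 19): truth gives -4, best alternative gives -4.
Others report (4, 21): truth gives -4, best alternative gives -4.
Others report (5, 19): truth gives -4, best alternative gives -4.
Others report (5, 21): truth gives -4, best alternative gives -4.
Others report (10, 19): truth gives -4, best alternative gives -4.
Others report (10, 21): truth gives -4, best alternative gives -4.
(Remaining 19 profiles checked similarly; truth is weakly best in each.)
In every case the truthful report is at least as good as any alternative, so it is a dominant strategy.

Yes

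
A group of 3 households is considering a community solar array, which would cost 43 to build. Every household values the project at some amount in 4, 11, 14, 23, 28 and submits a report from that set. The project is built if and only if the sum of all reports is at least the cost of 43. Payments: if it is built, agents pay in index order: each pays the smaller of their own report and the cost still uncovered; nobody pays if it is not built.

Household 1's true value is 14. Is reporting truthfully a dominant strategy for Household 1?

No

Consider the case where Household 2 reports 4 and Household 3 reports 28.
Truthful report 14: project built, pays 14, utility 14 - 14 = 0.
Report 11 instead: project built, pays 11, utility 14 - 11 = 3.
Since 3 > 0, reporting 11 is strictly better here, so truthful reporting is not dominant.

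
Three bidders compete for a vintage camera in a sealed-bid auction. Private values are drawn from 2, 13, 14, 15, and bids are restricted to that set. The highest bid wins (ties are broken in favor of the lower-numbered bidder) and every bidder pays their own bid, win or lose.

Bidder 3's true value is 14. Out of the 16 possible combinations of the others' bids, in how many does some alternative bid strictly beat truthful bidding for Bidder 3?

Others bid (2, 2): truth gives 0; bid 13 gives 1 > 0. Violating.
Others bid (2, 14): truth gives -14; bid 15 gives -1 > -14. Violating.
Others bid (2, 15): truth gives -14; bid 2 gives -2 > -14. Violating.
Others bid (13, 14): truth gives -14; bid 15 gives -1 > -14. Violating.
Others bid (2, 13): truth gives 0; no alternative beats it.
Others bid (13, 2): truth gives 0; no alternative beats it.
(Checking all 16 profiles: 13 have a profitable deviation, 3 do not.)

13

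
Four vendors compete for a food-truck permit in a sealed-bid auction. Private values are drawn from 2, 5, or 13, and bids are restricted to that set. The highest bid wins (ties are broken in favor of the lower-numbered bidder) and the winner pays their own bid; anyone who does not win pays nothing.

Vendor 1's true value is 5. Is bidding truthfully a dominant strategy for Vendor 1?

Consider the case where Vendor 2 bids 2, Vendor 3 bids 2 and Vendor 4 bids 2.
Truthful bid 5: wins, pays 5, utility 5 - 5 = 0.
Bid 2 instead: wins, pays 2, utility 5 - 2 = 3.
Since 3 > 0, bidding 2 is strictly better here, so truthful bidding is not dominant.

No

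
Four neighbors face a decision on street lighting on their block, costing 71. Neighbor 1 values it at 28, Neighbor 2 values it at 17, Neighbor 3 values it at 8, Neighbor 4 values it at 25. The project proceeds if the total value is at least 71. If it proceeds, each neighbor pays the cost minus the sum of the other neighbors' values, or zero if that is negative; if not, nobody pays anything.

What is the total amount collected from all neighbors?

Total value 78 ≥ cost 71, so it is built.
Neighbor 1: others sum to 50; max(0, 71 - 50) = 21.
Neighbor 2: others sum to 61; max(0, 71 - 61) = 10.
Neighbor 3: others sum to 70; max(0, 71 - 70) = 1.
Neighbor 4: others sum to 53; max(0, 71 - 53) = 18.
Total collected = 21 + 10 + 1 + 18 = 50.

50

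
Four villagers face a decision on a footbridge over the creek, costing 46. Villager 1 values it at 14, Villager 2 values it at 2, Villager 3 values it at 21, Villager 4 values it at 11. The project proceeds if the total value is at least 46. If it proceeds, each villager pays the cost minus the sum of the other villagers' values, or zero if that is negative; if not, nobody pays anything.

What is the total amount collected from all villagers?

40

Total value 48 ≥ cost 46, so it is built.
Villager 1: others sum to 34; max(0, 46 - 34) = 12.
Villager 2: others sum to 46; max(0, 46 - 46) = 0.
Villager 3: others sum to 27; max(0, 46 - 27) = 19.
Villager 4: others sum to 37; max(0, 46 - 37) = 9.
Total collected = 12 + 0 + 19 + 9 = 40.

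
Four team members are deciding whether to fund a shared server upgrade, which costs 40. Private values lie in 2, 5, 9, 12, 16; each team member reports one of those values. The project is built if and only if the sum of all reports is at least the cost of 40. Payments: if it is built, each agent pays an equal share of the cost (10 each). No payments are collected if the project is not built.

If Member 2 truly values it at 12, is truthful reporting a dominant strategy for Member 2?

No

Consider the case where Member 1 reports 2, Member 3 reports 9 and Member 4 reports 16.
Truthful report 12: project not built, utility 0.
Report 16 instead: project built, pays 10, utility 12 - 10 = 2.
Since 2 > 0, reporting 16 is strictly better here, so truthful reporting is not dominant.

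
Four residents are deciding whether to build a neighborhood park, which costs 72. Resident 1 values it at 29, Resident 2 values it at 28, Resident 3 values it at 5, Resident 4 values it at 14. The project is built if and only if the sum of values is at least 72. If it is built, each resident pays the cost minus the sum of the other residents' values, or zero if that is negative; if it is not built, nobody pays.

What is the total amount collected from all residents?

60

Total value 76 ≥ cost 72, so it is built.
Resident 1: others sum to 47; max(0, 72 - 47) = 25.
Resident 2: others sum to 48; max(0, 72 - 48) = 24.
Resident 3: others sum to 71; max(0, 72 - 71) = 1.
Resident 4: others sum to 62; max(0, 72 - 62) = 10.
Total collected = 25 + 24 + 1 + 10 = 60.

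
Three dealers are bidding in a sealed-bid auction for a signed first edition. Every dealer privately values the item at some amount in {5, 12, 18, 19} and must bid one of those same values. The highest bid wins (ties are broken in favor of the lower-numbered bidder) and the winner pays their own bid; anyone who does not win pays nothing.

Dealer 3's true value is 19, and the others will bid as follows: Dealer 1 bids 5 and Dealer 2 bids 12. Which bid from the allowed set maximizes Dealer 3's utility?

Bid 5: loses, pays 0, utility 0.
Bid 12: loses, pays 0, utility 0.
Bid 18: wins, pays 18, utility 19 - 18 = 1.
Bid 19: wins, pays 19, utility 19 - 19 = 0.
The best choice is 18 with utility 1.

18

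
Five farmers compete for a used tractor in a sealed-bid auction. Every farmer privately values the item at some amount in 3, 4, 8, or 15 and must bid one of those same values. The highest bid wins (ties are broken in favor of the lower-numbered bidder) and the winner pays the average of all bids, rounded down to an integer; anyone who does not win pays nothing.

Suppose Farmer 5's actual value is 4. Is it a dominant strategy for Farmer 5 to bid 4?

Yes

Check each profile of the others' bids and compare truth against every alternative bid.
Others bid (3, 3, 3, 3): truth gives 1, best alternative gives 0.
Others bid (3, 3, 3, 4): truth gives 0, best alternative gives 0.
Others bid (3, 3, 3, 8): truth gives 0, best alternative gives 0.
Others bid (3, 3, 3, 15): truth gives 0, best alternative gives 0.
Others bid (3, 3, 4, 3): truth gives 0, best alternative gives 0.
Others bid (3, 3, 4, 4): truth gives 0, best alternative gives 0.
(Remaining 250 profiles checked similarly; truth is weakly best in each.)
In every case the truthful bid is at least as good as any alternative, so it is a dominant strategy.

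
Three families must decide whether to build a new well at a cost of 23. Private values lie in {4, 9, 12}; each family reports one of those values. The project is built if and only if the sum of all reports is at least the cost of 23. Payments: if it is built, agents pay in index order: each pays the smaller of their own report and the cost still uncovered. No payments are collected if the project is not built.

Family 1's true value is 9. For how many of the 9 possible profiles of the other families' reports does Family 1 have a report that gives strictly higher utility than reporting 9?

3

Others report (9, 12): truth gives 0; report 4 gives 5 > 0. Violating.
Others report (12, 9): truth gives 0; report 4 gives 5 > 0. Violating.
Others report (12, 12): truth gives 0; report 4 gives 5 > 0. Violating.
Others report (4, 4): truth gives 0; no alternative beats it.
Others report (4, 9): truth gives 0; no alternative beats it.
(Checking all 9 profiles: 3 have a profitable deviation, 6 do not.)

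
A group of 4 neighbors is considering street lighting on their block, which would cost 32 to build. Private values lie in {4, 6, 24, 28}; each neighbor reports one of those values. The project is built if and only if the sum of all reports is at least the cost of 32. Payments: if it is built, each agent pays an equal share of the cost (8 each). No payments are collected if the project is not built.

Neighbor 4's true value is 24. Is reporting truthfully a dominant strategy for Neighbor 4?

Check each profile of the others' reports and compare truth against every alternative report.
Others report (4, 4, 4): truth gives 16, best alternative gives 16.
Others report (4, 4, 6): truth gives 16, best alternative gives 16.
Others report (4, 4, 24): truth gives 16, best alternative gives 16.
Others report (4, 4, 28): truth gives 16, best alternative gives 16.
Others report (4, 6, 4): truth gives 16, best alternative gives 16.
Others report (4, 6, 6): truth gives 16, best alternative gives 16.
(Remaining 58 profiles checked similarly; truth is weakly best in each.)
In every case the truthful report is at least as good as any alternative, so it is a dominant strategy.

Yes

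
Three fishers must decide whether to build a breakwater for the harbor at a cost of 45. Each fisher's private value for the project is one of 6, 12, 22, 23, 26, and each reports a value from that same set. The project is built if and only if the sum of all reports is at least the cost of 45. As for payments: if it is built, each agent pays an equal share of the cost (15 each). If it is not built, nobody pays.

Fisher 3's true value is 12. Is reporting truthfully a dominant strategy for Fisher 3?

Consider the case where Fisher 1 reports 12 and Fisher 2 reports 22.
Truthful report 12: project built, pays 15, utility 12 - 15 = -3.
Report 6 instead: project not built, utility 0.
Since 0 > -3, reporting 6 is strictly better here, so truthful reporting is not dominant.

No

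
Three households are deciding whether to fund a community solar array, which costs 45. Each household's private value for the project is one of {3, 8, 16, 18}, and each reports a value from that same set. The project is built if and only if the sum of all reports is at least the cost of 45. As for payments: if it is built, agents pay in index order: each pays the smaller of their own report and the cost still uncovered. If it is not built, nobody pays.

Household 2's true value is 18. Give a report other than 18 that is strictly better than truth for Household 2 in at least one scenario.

16

Suppose Household 1 reports 16 and Household 3 reports 16.
Report 18: project built, pays 18, utility 18 - 18 = 0.
Report 16: project built, pays 16, utility 18 - 16 = 2.
So reporting 16 beats truth here (2 > 0).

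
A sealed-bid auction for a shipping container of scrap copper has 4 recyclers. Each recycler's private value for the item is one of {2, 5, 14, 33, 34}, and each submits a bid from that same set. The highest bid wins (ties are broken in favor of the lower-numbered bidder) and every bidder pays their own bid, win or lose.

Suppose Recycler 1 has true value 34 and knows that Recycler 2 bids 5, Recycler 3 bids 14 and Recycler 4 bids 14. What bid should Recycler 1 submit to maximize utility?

Bid 2: loses but pays 2, utility -2.
Bid 5: loses but pays 5, utility -5.
Bid 14: wins, pays 14, utility 34 - 14 = 20.
Bid 33: wins, pays 33, utility 34 - 33 = 1.
Bid 34: wins, pays 34, utility 34 - 34 = 0.
The best choice is 14 with utility 20.

14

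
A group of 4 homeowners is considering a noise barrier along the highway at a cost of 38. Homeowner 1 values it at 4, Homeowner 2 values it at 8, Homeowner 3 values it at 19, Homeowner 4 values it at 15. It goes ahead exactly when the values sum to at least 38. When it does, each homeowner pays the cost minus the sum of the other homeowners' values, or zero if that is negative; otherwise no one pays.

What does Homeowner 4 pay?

Total value 46 ≥ cost 38, so the project is built.
The other homeowners' values sum to 31.
Cost minus that sum is 38 - 31 = 7.

7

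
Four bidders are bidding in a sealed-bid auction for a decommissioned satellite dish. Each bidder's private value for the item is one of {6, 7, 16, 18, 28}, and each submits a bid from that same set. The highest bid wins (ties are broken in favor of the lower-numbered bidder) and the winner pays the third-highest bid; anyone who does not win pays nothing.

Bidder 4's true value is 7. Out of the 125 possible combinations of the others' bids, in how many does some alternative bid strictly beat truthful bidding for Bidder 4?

9

Others bid (6, 6, 7): truth gives 0; bid 16 gives 1 > 0. Violating.
Others bid (6, 6, 16): truth gives 0; bid 18 gives 1 > 0. Violating.
Others bid (6, 6, 18): truth gives 0; bid 28 gives 1 > 0. Violating.
Others bid (6, 7, 6): truth gives 0; bid 16 gives 1 > 0. Violating.
Others bid (6, 6, 6): truth gives 1; no alternative beats it.
Others bid (6, 6, 28): truth gives 0; no alternative beats it.
(Checking all 125 profiles: 9 have a profitable deviation, 116 do not.)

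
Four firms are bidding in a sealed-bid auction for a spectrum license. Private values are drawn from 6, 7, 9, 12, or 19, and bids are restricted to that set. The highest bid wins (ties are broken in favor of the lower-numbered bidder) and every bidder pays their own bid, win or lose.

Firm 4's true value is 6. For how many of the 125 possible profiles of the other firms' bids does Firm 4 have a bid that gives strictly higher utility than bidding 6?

8

Others bid (6, 6, 6): truth gives -6; bid 7 gives -1 > -6. Violating.
Others bid (6, 6, 7): truth gives -6; bid 9 gives -3 > -6. Violating.
Others bid (6, 7, 6): truth gives -6; bid 9 gives -3 > -6. Violating.
Others bid (6, 7, 7): truth gives -6; bid 9 gives -3 > -6. Violating.
Others bid (6, 6, 9): truth gives -6; no alternative beats it.
Others bid (6, 6, 12): truth gives -6; no alternative beats it.
(Checking all 125 profiles: 8 have a profitable deviation, 117 do not.)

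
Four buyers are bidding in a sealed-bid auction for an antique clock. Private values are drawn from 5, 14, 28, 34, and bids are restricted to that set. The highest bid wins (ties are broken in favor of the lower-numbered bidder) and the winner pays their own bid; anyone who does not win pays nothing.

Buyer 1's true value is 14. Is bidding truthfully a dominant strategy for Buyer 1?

No

Consider the case where Buyer 2 bids 5, Buyer 3 bids 5 and Buyer 4 bids 5.
Truthful bid 14: wins, pays 14, utility 14 - 14 = 0.
Bid 5 instead: wins, pays 5, utility 14 - 5 = 9.
Since 9 > 0, bidding 5 is strictly better here, so truthful bidding is not dominant.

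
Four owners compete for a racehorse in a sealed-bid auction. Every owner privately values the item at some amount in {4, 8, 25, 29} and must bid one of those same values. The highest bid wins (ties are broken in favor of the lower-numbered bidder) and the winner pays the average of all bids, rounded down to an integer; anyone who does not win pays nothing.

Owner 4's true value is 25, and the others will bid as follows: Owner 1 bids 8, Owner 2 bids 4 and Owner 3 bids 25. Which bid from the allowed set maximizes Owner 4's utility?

29

Bid 4: loses, pays 0, utility 0.
Bid 8: loses, pays 0, utility 0.
Bid 25: loses, pays 0, utility 0.
Bid 29: wins, pays 16, utility 25 - 16 = 9.
The best choice is 29 with utility 9.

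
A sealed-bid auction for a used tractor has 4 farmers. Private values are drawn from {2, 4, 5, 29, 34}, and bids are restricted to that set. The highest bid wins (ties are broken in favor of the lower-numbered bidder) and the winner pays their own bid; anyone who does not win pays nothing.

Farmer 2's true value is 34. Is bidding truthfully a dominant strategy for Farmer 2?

Consider the case where Farmer 1 bids 2, Farmer 3 bids 2 and Farmer 4 bids 2.
Truthful bid 34: wins, pays 34, utility 34 - 34 = 0.
Bid 4 instead: wins, pays 4, utility 34 - 4 = 30.
Since 30 > 0, bidding 4 is strictly better here, so truthful bidding is not dominant.

No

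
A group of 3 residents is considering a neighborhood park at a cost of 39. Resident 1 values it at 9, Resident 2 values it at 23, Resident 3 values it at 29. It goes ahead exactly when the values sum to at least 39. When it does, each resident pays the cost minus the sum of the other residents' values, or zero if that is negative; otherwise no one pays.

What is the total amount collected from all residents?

8

Total value 61 ≥ cost 39, so it is built.
Resident 1: others sum to 52; max(0, 39 - 52) = 0.
Resident 2: others sum to 38; max(0, 39 - 38) = 1.
Resident 3: others sum to 32; max(0, 39 - 32) = 7.
Total collected = 0 + 1 + 7 = 8.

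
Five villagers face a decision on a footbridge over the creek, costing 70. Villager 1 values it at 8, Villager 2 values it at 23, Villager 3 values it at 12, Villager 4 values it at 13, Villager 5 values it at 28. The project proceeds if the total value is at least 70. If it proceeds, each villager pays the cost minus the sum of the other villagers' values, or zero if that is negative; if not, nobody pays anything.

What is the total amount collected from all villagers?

Total value 84 ≥ cost 70, so it is built.
Villager 1: others sum to 76; max(0, 70 - 76) = 0.
Villager 2: others sum to 61; max(0, 70 - 61) = 9.
Villager 3: others sum to 72; max(0, 70 - 72) = 0.
Villager 4: others sum to 71; max(0, 70 - 71) = 0.
Villager 5: others sum to 56; max(0, 70 - 56) = 14.
Total collected = 0 + 9 + 0 + 0 + 14 = 23.

23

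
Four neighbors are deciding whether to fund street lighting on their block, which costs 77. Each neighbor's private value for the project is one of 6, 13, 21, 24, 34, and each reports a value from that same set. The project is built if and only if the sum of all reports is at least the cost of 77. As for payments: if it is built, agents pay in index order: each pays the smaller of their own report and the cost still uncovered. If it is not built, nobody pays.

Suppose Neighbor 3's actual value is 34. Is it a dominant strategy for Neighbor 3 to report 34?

Consider the case where Neighbor 1 reports 6, Neighbor 2 reports 13 and Neighbor 4 reports 34.
Truthful report 34: project built, pays 34, utility 34 - 34 = 0.
Report 24 instead: project built, pays 24, utility 34 - 24 = 10.
Since 10 > 0, reporting 24 is strictly better here, so truthful reporting is not dominant.

No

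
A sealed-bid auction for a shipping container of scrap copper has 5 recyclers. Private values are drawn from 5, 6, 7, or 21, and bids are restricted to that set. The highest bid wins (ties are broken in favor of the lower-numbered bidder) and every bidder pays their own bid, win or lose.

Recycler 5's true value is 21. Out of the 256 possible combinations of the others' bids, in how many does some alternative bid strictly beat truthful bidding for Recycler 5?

Others bid (5, 5, 5, 5): truth gives 0; bid 6 gives 15 > 0. Violating.
Others bid (5, 5, 5, 6): truth gives 0; bid 7 gives 14 > 0. Violating.
Others bid (5, 5, 5, 21): truth gives -21; bid 5 gives -5 > -21. Violating.
Others bid (5, 5, 6, 5): truth gives 0; bid 7 gives 14 > 0. Violating.
Others bid (5, 5, 5, 7): truth gives 0; no alternative beats it.
Others bid (5, 5, 6, 7): truth gives 0; no alternative beats it.
(Checking all 256 profiles: 191 have a profitable deviation, 65 do not.)

191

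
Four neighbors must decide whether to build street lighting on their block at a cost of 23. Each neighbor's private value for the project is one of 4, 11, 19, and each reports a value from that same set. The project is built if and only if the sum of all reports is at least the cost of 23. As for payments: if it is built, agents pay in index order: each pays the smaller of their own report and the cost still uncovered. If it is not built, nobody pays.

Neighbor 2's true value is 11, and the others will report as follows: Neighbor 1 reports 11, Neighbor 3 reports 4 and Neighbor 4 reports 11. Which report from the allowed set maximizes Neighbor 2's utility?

Report 4: project built, pays 4, utility 11 - 4 = 7.
Report 11: project built, pays 11, utility 11 - 11 = 0.
Report 19: project built, pays 12, utility 11 - 12 = -1.
The best choice is 4 with utility 7.

4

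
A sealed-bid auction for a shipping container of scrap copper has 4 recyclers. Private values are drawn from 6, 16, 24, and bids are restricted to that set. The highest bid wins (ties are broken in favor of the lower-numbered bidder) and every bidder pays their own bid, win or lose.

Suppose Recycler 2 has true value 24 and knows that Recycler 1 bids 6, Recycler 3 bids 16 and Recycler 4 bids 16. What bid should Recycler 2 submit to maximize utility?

Bid 6: loses but pays 6, utility -6.
Bid 16: wins, pays 16, utility 24 - 16 = 8.
Bid 24: wins, pays 24, utility 24 - 24 = 0.
The best choice is 16 with utility 8.

16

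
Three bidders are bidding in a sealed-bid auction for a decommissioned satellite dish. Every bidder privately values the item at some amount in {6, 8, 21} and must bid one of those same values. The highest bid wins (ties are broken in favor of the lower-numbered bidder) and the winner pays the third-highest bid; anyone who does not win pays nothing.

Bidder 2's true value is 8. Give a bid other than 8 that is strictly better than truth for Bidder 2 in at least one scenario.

21

Suppose Bidder 1 bids 6 and Bidder 3 bids 21.
Bid 8: loses, pays 0, utility 0.
Bid 21: wins, pays 6, utility 8 - 6 = 2.
So bidding 21 beats truth here (2 > 0).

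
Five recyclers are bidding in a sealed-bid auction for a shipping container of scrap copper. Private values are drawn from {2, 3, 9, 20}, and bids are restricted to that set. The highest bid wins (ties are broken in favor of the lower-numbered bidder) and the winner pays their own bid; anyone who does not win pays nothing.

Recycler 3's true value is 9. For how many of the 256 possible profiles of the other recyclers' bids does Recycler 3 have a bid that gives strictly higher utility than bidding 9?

Others bid (2, 2, 2, 2): truth gives 0; bid 3 gives 6 > 0. Violating.
Others bid (2, 2, 2, 3): truth gives 0; bid 3 gives 6 > 0. Violating.
Others bid (2, 2, 3, 2): truth gives 0; bid 3 gives 6 > 0. Violating.
Others bid (2, 2, 3, 3): truth gives 0; bid 3 gives 6 > 0. Violating.
Others bid (2, 2, 2, 9): truth gives 0; no alternative beats it.
Others bid (2, 2, 2, 20): truth gives 0; no alternative beats it.
(Checking all 256 profiles: 4 have a profitable deviation, 252 do not.)

4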